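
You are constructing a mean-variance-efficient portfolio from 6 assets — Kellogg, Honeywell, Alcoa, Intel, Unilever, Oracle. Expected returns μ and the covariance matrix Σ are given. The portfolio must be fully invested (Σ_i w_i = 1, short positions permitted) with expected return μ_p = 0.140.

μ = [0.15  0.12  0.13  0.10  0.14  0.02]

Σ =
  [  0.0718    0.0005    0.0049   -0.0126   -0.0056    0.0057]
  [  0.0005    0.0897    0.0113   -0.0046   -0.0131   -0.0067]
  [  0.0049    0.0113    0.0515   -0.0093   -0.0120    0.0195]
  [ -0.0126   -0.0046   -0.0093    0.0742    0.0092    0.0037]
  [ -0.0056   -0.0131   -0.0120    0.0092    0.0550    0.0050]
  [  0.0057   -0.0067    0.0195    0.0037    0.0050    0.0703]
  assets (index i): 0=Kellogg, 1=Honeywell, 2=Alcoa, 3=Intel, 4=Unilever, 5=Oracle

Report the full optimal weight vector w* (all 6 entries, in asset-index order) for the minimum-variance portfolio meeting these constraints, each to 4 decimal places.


x=Σ⁻¹μ = [2.5508  1.4225  3.6202  1.9195  3.7179  -1.1564]
y=Σ⁻¹𝟙 = [16.7339  13.1772  21.5146  16.5240  24.4500  5.5474]
a=μᵀx=1.713284  b=𝟙ᵀx=12.074580  c=𝟙ᵀy=97.946972  D=ac−b²=22.015523
λ₁=(c·0.140−b)/D = (97.946972·0.140−12.074580)/22.015523 = 0.074402
λ₂=(a−b·0.140)/D = (1.713284−12.074580·0.140)/22.015523 = 0.001038
w* = 0.074402·x + 0.001038·y:
  w_0 = 0.074402·2.5508 + 0.001038·16.7339 = 0.2071  (Kellogg)
  w_1 = 0.074402·1.4225 + 0.001038·13.1772 = 0.1195  (Honeywell)
  w_2 = 0.074402·3.6202 + 0.001038·21.5146 = 0.2917  (Alcoa)
  w_3 = 0.074402·1.9195 + 0.001038·16.5240 = 0.1600  (Intel)
  w_4 = 0.074402·3.7179 + 0.001038·24.4500 = 0.3020  (Unilever)
  w_5 = 0.074402·-1.1564 + 0.001038·5.5474 = -0.0803  (Oracle)
Σw_i=1.0000  μᵀw=0.1400
σ²=wᵀΣw=λ₁·μ_p+λ₂ = 0.074402·0.140 + 0.001038 = 0.011454 ≈ 0.0115

0.2071  0.1195  0.2917  0.1600  0.3020  -0.0803


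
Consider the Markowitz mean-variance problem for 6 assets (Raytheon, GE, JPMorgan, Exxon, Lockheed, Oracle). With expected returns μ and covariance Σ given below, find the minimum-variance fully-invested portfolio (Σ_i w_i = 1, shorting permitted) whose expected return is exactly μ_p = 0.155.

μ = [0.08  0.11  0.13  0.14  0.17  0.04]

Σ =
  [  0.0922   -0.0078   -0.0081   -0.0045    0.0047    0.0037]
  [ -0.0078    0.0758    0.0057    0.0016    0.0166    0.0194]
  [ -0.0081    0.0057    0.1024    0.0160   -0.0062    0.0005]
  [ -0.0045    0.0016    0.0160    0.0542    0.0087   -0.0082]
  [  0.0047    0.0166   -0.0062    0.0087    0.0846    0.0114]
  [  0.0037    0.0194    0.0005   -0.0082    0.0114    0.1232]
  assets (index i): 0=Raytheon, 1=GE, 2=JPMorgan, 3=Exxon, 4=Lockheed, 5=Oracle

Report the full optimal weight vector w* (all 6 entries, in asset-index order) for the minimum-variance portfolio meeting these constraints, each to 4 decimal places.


0.0690  0.1254  0.1873  0.3406  0.4042  -0.1265

u=Σ⁻¹μ = [1.0671  1.0596  1.0644  2.0880  1.5903  0.1133]
v=Σ⁻¹𝟙 = [12.6106  10.3137  7.9783  16.6895  7.0835  6.5371]
a=μᵀu=0.907504  b=𝟙ᵀu=6.982739  c=𝟙ᵀv=61.212621  D=ac−b²=6.792030
λ₁=(c·0.155−b)/D = (61.212621·0.155−6.982739)/6.792030 = 0.368847
λ₂=(a−b·0.155)/D = (0.907504−6.982739·0.155)/6.792030 = -0.025739
w* = 0.368847·u + -0.025739·v:
  w_0 = 0.368847·1.0671 + -0.025739·12.6106 = 0.0690  (Raytheon)
  w_1 = 0.368847·1.0596 + -0.025739·10.3137 = 0.1254  (GE)
  w_2 = 0.368847·1.0644 + -0.025739·7.9783 = 0.1873  (JPMorgan)
  w_3 = 0.368847·2.0880 + -0.025739·16.6895 = 0.3406  (Exxon)
  w_4 = 0.368847·1.5903 + -0.025739·7.0835 = 0.4042  (Lockheed)
  w_5 = 0.368847·0.1133 + -0.025739·6.5371 = -0.1265  (Oracle)
Σw_i=1.0000  μᵀw=0.1550
σ²=wᵀΣw=λ₁·μ_p+λ₂ = 0.368847·0.155 + -0.025739 = 0.031432 ≈ 0.0314


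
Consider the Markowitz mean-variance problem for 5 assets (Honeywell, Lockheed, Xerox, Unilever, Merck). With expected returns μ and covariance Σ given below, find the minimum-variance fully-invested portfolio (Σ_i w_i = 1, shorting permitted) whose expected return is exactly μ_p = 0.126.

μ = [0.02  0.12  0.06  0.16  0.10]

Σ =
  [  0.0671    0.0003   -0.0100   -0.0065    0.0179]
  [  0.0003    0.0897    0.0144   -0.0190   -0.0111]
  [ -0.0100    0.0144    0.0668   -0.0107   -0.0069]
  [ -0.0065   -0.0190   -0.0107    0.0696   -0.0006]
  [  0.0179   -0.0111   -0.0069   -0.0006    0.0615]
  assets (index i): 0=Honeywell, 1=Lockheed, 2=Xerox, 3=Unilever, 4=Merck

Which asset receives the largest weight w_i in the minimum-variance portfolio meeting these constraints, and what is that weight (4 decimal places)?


u=Σ⁻¹μ = [0.2049  2.0580  1.1960  3.0818  2.1021]
v=Σ⁻¹𝟙 = [15.4749  14.9316  19.4990  23.0323  16.8635]
a=μᵀu=1.026112  b=𝟙ᵀu=8.642749  c=𝟙ᵀv=89.801322  D=ac−b²=17.449131
λ₁=(c·0.126−b)/D = (89.801322·0.126−8.642749)/17.449131 = 0.153143
λ₂=(a−b·0.126)/D = (1.026112−8.642749·0.126)/17.449131 = -0.003603
w* = 0.153143·u + -0.003603·v:
  w_0 = 0.153143·0.2049 + -0.003603·15.4749 = -0.0244  (Honeywell)
  w_1 = 0.153143·2.0580 + -0.003603·14.9316 = 0.2614  (Lockheed)
  w_2 = 0.153143·1.1960 + -0.003603·19.4990 = 0.1129  (Xerox)
  w_3 = 0.153143·3.0818 + -0.003603·23.0323 = 0.3890  (Unilever)
  w_4 = 0.153143·2.1021 + -0.003603·16.8635 = 0.2612  (Merck)
Σw_i=1.0000  μᵀw=0.1260
σ²=wᵀΣw=λ₁·μ_p+λ₂ = 0.153143·0.126 + -0.003603 = 0.015693 ≈ 0.0157

Unilever (0.3890)


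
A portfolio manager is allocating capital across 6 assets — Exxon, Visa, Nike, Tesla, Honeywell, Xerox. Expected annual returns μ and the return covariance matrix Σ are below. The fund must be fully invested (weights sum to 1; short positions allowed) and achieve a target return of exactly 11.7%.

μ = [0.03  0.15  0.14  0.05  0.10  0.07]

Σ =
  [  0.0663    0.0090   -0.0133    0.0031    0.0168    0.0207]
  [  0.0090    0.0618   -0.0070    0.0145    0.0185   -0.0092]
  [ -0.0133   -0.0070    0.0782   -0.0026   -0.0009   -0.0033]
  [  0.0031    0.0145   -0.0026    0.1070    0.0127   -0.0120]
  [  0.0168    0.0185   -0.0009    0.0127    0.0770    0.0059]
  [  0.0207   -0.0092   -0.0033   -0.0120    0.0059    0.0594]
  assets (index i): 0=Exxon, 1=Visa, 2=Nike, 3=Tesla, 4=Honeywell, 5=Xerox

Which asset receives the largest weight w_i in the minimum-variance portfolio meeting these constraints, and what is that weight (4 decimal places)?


Visa (0.3397)

g=Σ⁻¹μ = [-0.2073  2.7361  2.0916  0.2926  0.5250  1.7976]
h=Σ⁻¹𝟙 = [8.9582  16.1235  16.8809  8.8538  4.4788  18.4921]
a=μᵀg=0.889978  b=𝟙ᵀg=7.235601  c=𝟙ᵀh=73.787156  D=ac−b²=13.315022
λ₁=(c·0.117−b)/D = (73.787156·0.117−7.235601)/13.315022 = 0.104956
λ₂=(a−b·0.117)/D = (0.889978−7.235601·0.117)/13.315022 = 0.003260
w* = 0.104956·g + 0.003260·h:
  w_0 = 0.104956·-0.2073 + 0.003260·8.9582 = 0.0074  (Exxon)
  w_1 = 0.104956·2.7361 + 0.003260·16.1235 = 0.3397  (Visa)
  w_2 = 0.104956·2.0916 + 0.003260·16.8809 = 0.2746  (Nike)
  w_3 = 0.104956·0.2926 + 0.003260·8.8538 = 0.0596  (Tesla)
  w_4 = 0.104956·0.5250 + 0.003260·4.4788 = 0.0697  (Honeywell)
  w_5 = 0.104956·1.7976 + 0.003260·18.4921 = 0.2490  (Xerox)
Σw_i=1.0000  μᵀw=0.1170
σ²=wᵀΣw=λ₁·μ_p+λ₂ = 0.104956·0.117 + 0.003260 = 0.015540 ≈ 0.0155


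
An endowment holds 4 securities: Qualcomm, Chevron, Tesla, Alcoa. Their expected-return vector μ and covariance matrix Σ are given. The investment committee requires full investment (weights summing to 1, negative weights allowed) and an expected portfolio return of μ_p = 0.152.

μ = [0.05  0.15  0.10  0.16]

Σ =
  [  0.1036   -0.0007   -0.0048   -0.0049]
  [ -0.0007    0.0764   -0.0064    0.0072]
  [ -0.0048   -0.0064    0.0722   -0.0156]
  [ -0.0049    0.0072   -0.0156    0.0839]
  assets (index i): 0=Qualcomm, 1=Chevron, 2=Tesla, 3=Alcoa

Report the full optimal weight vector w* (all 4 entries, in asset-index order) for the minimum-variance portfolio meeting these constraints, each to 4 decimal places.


-0.1011  0.4017  0.2517  0.4477

p=Σ⁻¹μ = [0.6941  1.9391  2.0711  2.1663]
q=Σ⁻¹𝟙 = [11.3324  13.3757  19.0240  14.9702]
a=μᵀp=0.879282  b=𝟙ᵀp=6.870600  c=𝟙ᵀq=58.702233  D=ac−b²=4.410649
λ₁=(c·0.152−b)/D = (58.702233·0.152−6.870600)/4.410649 = 0.465269
λ₂=(a−b·0.152)/D = (0.879282−6.870600·0.152)/4.410649 = -0.037421
w* = 0.465269·p + -0.037421·q:
  w_0 = 0.465269·0.6941 + -0.037421·11.3324 = -0.1011  (Qualcomm)
  w_1 = 0.465269·1.9391 + -0.037421·13.3757 = 0.4017  (Chevron)
  w_2 = 0.465269·2.0711 + -0.037421·19.0240 = 0.2517  (Tesla)
  w_3 = 0.465269·2.1663 + -0.037421·14.9702 = 0.4477  (Alcoa)
Σw_i=1.0000  μᵀw=0.1520
σ²=wᵀΣw=λ₁·μ_p+λ₂ = 0.465269·0.152 + -0.037421 = 0.033300 ≈ 0.0333


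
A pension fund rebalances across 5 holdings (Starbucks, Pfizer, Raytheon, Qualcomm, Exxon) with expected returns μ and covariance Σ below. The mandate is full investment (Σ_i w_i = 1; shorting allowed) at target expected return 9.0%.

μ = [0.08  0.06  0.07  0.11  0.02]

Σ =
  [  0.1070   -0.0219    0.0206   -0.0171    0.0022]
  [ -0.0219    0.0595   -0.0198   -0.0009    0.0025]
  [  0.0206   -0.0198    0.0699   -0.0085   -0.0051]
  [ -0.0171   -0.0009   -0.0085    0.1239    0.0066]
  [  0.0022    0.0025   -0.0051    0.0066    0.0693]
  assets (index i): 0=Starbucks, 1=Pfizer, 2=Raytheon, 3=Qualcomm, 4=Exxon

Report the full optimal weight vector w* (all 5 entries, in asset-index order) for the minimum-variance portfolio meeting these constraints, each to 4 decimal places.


0.2488  0.3423  0.2490  0.3214  -0.1615

g=Σ⁻¹μ = [1.0405  1.8572  1.3715  1.1293  0.1819]
h=Σ⁻¹𝟙 = [12.4840  27.9253  20.8267  10.7044  13.5395]
a=μᵀg=0.418534  b=𝟙ᵀg=5.580387  c=𝟙ᵀh=85.479992  D=ac−b²=4.635604
λ₁=(c·0.090−b)/D = (85.479992·0.090−5.580387)/4.635604 = 0.455779
λ₂=(a−b·0.090)/D = (0.418534−5.580387·0.090)/4.635604 = -0.018056
w* = 0.455779·g + -0.018056·h:
  w_0 = 0.455779·1.0405 + -0.018056·12.4840 = 0.2488  (Starbucks)
  w_1 = 0.455779·1.8572 + -0.018056·27.9253 = 0.3423  (Pfizer)
  w_2 = 0.455779·1.3715 + -0.018056·20.8267 = 0.2490  (Raytheon)
  w_3 = 0.455779·1.1293 + -0.018056·10.7044 = 0.3214  (Qualcomm)
  w_4 = 0.455779·0.1819 + -0.018056·13.5395 = -0.1615  (Exxon)
Σw_i=1.0000  μᵀw=0.0900
σ²=wᵀΣw=λ₁·μ_p+λ₂ = 0.455779·0.090 + -0.018056 = 0.022964 ≈ 0.0230


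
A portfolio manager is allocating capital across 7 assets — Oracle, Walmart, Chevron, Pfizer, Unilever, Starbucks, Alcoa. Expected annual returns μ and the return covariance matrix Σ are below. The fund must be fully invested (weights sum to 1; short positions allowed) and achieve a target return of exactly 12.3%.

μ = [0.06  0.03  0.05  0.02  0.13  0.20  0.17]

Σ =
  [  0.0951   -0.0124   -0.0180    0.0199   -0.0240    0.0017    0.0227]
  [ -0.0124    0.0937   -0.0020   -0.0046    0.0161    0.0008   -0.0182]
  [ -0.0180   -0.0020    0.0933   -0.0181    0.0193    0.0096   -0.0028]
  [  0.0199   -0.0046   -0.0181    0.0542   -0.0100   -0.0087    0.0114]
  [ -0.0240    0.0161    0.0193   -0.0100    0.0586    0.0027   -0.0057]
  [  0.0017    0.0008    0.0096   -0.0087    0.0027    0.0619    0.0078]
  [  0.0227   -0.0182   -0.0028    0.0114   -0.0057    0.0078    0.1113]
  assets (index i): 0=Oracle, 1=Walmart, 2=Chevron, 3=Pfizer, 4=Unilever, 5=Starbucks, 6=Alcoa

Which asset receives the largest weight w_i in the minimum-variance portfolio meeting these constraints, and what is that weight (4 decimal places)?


Starbucks (0.2844)

g=Σ⁻¹μ = [0.8021  0.2374  0.0425  0.8142  2.5869  3.0447  1.2394]
h=Σ⁻¹𝟙 = [12.4543  11.5922  12.6958  23.7533  18.7348  15.4465  6.1036]
a=μᵀg=1.229609  b=𝟙ᵀg=8.767304  c=𝟙ᵀh=100.780408  D=ac−b²=47.054857
λ₁=(c·0.123−b)/D = (100.780408·0.123−8.767304)/47.054857 = 0.077116
λ₂=(a−b·0.123)/D = (1.229609−8.767304·0.123)/47.054857 = 0.003214
w* = 0.077116·g + 0.003214·h:
  w_0 = 0.077116·0.8021 + 0.003214·12.4543 = 0.1019  (Oracle)
  w_1 = 0.077116·0.2374 + 0.003214·11.5922 = 0.0556  (Walmart)
  w_2 = 0.077116·0.0425 + 0.003214·12.6958 = 0.0441  (Chevron)
  w_3 = 0.077116·0.8142 + 0.003214·23.7533 = 0.1391  (Pfizer)
  w_4 = 0.077116·2.5869 + 0.003214·18.7348 = 0.2597  (Unilever)
  w_5 = 0.077116·3.0447 + 0.003214·15.4465 = 0.2844  (Starbucks)
  w_6 = 0.077116·1.2394 + 0.003214·6.1036 = 0.1152  (Alcoa)
Σw_i=1.0000  μᵀw=0.1230
σ²=wᵀΣw=λ₁·μ_p+λ₂ = 0.077116·0.123 + 0.003214 = 0.012699 ≈ 0.0127


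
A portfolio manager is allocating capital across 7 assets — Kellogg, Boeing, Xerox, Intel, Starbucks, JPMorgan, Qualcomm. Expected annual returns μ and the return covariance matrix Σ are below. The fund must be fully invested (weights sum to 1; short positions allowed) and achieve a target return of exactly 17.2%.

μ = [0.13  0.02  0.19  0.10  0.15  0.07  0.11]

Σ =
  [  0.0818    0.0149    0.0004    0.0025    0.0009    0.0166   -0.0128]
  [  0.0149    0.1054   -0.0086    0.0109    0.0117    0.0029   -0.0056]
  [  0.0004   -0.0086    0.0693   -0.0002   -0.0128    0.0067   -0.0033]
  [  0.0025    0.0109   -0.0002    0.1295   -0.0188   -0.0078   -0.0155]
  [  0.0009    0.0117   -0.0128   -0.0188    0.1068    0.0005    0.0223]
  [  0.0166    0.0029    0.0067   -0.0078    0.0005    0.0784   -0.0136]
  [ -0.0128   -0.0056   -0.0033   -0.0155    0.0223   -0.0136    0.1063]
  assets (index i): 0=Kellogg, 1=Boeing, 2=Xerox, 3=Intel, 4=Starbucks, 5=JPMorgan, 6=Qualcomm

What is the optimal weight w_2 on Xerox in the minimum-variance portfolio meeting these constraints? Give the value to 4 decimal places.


0.4575

u=Σ⁻¹μ = [1.5937  -0.0522  3.0443  1.1811  1.7141  0.6136  1.2096]
v=Σ⁻¹𝟙 = [9.8309  7.6260  16.5481  10.5476  9.6004  12.1485  12.5848]
a=μᵀu=1.335788  b=𝟙ᵀu=9.304218  c=𝟙ᵀv=78.886378  D=ac−b²=18.807023
λ₁=(c·0.172−b)/D = (78.886378·0.172−9.304218)/18.807023 = 0.226737
λ₂=(a−b·0.172)/D = (1.335788−9.304218·0.172)/18.807023 = -0.014066
w* = 0.226737·u + -0.014066·v:
  w_0 = 0.226737·1.5937 + -0.014066·9.8309 = 0.2231  (Kellogg)
  w_1 = 0.226737·-0.0522 + -0.014066·7.6260 = -0.1191  (Boeing)
  w_2 = 0.226737·3.0443 + -0.014066·16.5481 = 0.4575  (Xerox)
  w_3 = 0.226737·1.1811 + -0.014066·10.5476 = 0.1194  (Intel)
  w_4 = 0.226737·1.7141 + -0.014066·9.6004 = 0.2536  (Starbucks)
  w_5 = 0.226737·0.6136 + -0.014066·12.1485 = -0.0318  (JPMorgan)
  w_6 = 0.226737·1.2096 + -0.014066·12.5848 = 0.0972  (Qualcomm)
Σw_i=1.0000  μᵀw=0.1720
σ²=wᵀΣw=λ₁·μ_p+λ₂ = 0.226737·0.172 + -0.014066 = 0.024933 ≈ 0.0249


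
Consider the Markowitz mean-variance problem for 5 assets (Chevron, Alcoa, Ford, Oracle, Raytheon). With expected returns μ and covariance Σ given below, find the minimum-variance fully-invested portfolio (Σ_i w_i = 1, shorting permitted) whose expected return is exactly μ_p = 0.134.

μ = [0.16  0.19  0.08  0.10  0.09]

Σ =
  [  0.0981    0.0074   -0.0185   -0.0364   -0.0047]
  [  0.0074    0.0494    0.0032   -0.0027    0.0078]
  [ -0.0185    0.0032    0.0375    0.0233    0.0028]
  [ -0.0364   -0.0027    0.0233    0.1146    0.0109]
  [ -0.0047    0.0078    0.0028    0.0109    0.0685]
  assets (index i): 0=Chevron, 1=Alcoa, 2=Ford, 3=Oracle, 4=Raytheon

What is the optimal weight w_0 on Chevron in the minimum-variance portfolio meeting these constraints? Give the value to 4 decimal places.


g=Σ⁻¹μ = [2.2598  3.2982  2.1948  1.1437  0.8217]
h=Σ⁻¹𝟙 = [17.9798  14.2660  28.5654  7.8436  11.7920]
a=μᵀg=1.352138  b=𝟙ᵀg=9.718183  c=𝟙ᵀh=80.446817  D=ac−b²=14.332116
λ₁=(c·0.134−b)/D = (80.446817·0.134−9.718183)/14.332116 = 0.074078
λ₂=(a−b·0.134)/D = (1.352138−9.718183·0.134)/14.332116 = 0.003482
w* = 0.074078·g + 0.003482·h:
  w_0 = 0.074078·2.2598 + 0.003482·17.9798 = 0.2300  (Chevron)
  w_1 = 0.074078·3.2982 + 0.003482·14.2660 = 0.2940  (Alcoa)
  w_2 = 0.074078·2.1948 + 0.003482·28.5654 = 0.2620  (Ford)
  w_3 = 0.074078·1.1437 + 0.003482·7.8436 = 0.1120  (Oracle)
  w_4 = 0.074078·0.8217 + 0.003482·11.7920 = 0.1019  (Raytheon)
Σw_i=1.0000  μᵀw=0.1340
σ²=wᵀΣw=λ₁·μ_p+λ₂ = 0.074078·0.134 + 0.003482 = 0.013408 ≈ 0.0134

0.2300


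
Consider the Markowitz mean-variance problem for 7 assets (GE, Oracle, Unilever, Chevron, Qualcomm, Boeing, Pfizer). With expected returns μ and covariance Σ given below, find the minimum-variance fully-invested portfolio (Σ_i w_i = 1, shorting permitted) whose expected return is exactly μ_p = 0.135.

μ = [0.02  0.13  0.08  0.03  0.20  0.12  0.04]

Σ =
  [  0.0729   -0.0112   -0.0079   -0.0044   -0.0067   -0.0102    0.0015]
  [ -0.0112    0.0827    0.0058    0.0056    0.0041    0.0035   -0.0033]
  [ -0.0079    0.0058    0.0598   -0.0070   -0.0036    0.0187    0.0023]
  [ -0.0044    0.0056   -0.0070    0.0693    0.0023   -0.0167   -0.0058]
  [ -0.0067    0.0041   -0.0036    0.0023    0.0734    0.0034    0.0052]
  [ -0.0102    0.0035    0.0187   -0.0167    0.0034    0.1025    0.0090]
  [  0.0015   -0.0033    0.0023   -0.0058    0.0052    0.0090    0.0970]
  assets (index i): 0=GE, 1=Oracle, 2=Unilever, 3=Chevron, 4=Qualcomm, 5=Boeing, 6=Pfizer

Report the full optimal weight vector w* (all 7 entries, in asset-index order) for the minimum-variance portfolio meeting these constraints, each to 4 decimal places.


0.0960  0.1914  0.1426  0.0404  0.4007  0.1286  0.0004

p=Σ⁻¹μ = [1.0547  1.4115  1.2632  0.6819  2.7212  0.9989  0.2163]
q=Σ⁻¹𝟙 = [21.1276  11.6326  17.9974  19.3926  14.0447  10.0439  9.4263]
a=μᵀp=0.998856  b=𝟙ᵀp=8.347627  c=𝟙ᵀq=103.665089  D=ac−b²=33.863617
λ₁=(c·0.135−b)/D = (103.665089·0.135−8.347627)/33.863617 = 0.166762
λ₂=(a−b·0.135)/D = (0.998856−8.347627·0.135)/33.863617 = -0.003782
w* = 0.166762·p + -0.003782·q:
  w_0 = 0.166762·1.0547 + -0.003782·21.1276 = 0.0960  (GE)
  w_1 = 0.166762·1.4115 + -0.003782·11.6326 = 0.1914  (Oracle)
  w_2 = 0.166762·1.2632 + -0.003782·17.9974 = 0.1426  (Unilever)
  w_3 = 0.166762·0.6819 + -0.003782·19.3926 = 0.0404  (Chevron)
  w_4 = 0.166762·2.7212 + -0.003782·14.0447 = 0.4007  (Qualcomm)
  w_5 = 0.166762·0.9989 + -0.003782·10.0439 = 0.1286  (Boeing)
  w_6 = 0.166762·0.2163 + -0.003782·9.4263 = 0.0004  (Pfizer)
Σw_i=1.0000  μᵀw=0.1350
σ²=wᵀΣw=λ₁·μ_p+λ₂ = 0.166762·0.135 + -0.003782 = 0.018731 ≈ 0.0187


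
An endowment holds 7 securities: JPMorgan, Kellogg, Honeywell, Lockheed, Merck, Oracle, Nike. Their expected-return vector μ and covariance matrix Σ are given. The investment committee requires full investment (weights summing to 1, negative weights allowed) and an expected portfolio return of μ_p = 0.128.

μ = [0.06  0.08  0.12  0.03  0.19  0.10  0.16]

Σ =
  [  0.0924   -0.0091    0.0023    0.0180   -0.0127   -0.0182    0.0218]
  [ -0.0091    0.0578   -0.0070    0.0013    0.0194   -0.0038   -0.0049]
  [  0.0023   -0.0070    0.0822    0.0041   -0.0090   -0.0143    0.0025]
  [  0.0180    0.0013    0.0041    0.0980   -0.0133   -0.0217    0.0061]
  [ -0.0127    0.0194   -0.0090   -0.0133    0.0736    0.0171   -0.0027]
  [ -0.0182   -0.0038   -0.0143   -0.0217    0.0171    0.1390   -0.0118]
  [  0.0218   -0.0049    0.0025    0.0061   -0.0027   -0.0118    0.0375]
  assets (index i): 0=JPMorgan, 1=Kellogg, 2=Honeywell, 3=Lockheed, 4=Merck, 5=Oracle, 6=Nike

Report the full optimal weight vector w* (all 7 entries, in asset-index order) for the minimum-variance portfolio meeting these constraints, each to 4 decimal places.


0.0401  0.1419  0.1528  0.0689  0.1623  0.1073  0.3267

u=Σ⁻¹μ = [0.0834  1.2481  1.8651  0.4909  2.4949  1.1260  4.7110]
v=Σ⁻¹𝟙 = [8.1561  19.4348  15.7782  10.5733  11.6931  12.8861  26.5897]
a=μᵀu=1.683783  b=𝟙ᵀu=12.019391  c=𝟙ᵀv=105.111346  D=ac−b²=32.518944
λ₁=(c·0.128−b)/D = (105.111346·0.128−12.019391)/32.518944 = 0.044124
λ₂=(a−b·0.128)/D = (1.683783−12.019391·0.128)/32.518944 = 0.004468
w* = 0.044124·u + 0.004468·v:
  w_0 = 0.044124·0.0834 + 0.004468·8.1561 = 0.0401  (JPMorgan)
  w_1 = 0.044124·1.2481 + 0.004468·19.4348 = 0.1419  (Kellogg)
  w_2 = 0.044124·1.8651 + 0.004468·15.7782 = 0.1528  (Honeywell)
  w_3 = 0.044124·0.4909 + 0.004468·10.5733 = 0.0689  (Lockheed)
  w_4 = 0.044124·2.4949 + 0.004468·11.6931 = 0.1623  (Merck)
  w_5 = 0.044124·1.1260 + 0.004468·12.8861 = 0.1073  (Oracle)
  w_6 = 0.044124·4.7110 + 0.004468·26.5897 = 0.3267  (Nike)
Σw_i=1.0000  μᵀw=0.1280
σ²=wᵀΣw=λ₁·μ_p+λ₂ = 0.044124·0.128 + 0.004468 = 0.010116 ≈ 0.0101


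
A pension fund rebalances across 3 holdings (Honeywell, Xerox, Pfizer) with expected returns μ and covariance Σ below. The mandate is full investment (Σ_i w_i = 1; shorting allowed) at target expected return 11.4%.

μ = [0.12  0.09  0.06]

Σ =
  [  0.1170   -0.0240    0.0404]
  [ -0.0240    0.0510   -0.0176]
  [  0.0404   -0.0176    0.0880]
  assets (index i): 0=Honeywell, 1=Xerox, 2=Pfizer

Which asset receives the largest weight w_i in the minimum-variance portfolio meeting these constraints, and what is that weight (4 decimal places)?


Xerox (0.6133)

g=Σ⁻¹μ = [1.3602  2.6043  0.5782]
h=Σ⁻¹𝟙 = [10.1302  28.6704  12.4471]
a=μᵀg=0.432310  b=𝟙ᵀg=4.542782  c=𝟙ᵀh=51.247656  D=ac−b²=1.517983
λ₁=(c·0.114−b)/D = (51.247656·0.114−4.542782)/1.517983 = 0.856038
λ₂=(a−b·0.114)/D = (0.432310−4.542782·0.114)/1.517983 = -0.056369
w* = 0.856038·g + -0.056369·h:
  w_0 = 0.856038·1.3602 + -0.056369·10.1302 = 0.5934  (Honeywell)
  w_1 = 0.856038·2.6043 + -0.056369·28.6704 = 0.6133  (Xerox)
  w_2 = 0.856038·0.5782 + -0.056369·12.4471 = -0.2066  (Pfizer)
Σw_i=1.0000  μᵀw=0.1140
σ²=wᵀΣw=λ₁·μ_p+λ₂ = 0.856038·0.114 + -0.056369 = 0.041219 ≈ 0.0412


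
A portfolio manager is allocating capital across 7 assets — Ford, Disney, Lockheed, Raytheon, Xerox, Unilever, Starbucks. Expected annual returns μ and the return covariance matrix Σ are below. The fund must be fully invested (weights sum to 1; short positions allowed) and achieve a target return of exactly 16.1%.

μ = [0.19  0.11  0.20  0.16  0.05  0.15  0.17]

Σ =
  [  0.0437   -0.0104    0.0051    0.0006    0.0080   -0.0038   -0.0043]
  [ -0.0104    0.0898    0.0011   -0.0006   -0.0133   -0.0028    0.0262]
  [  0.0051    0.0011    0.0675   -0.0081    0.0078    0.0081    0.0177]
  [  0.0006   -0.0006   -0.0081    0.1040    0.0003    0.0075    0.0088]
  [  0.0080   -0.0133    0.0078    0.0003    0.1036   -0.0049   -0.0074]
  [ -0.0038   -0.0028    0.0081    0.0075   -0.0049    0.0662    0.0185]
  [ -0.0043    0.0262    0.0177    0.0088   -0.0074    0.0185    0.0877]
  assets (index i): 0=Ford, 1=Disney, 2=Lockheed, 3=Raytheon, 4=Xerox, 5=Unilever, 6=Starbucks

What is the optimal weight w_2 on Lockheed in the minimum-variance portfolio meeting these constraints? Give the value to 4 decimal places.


g=Σ⁻¹μ = [4.6334  1.6576  2.3208  1.5023  0.2995  1.9862  0.6576]
h=Σ⁻¹𝟙 = [24.9421  15.0283  10.0978  9.0021  9.7775  14.8336  2.8904]
a=μᵀg=2.191898  b=𝟙ᵀg=13.057315  c=𝟙ᵀh=86.571925  D=ac−b²=19.263321
λ₁=(c·0.161−b)/D = (86.571925·0.161−13.057315)/19.263321 = 0.045722
λ₂=(a−b·0.161)/D = (2.191898−13.057315·0.161)/19.263321 = 0.004655
w* = 0.045722·g + 0.004655·h:
  w_0 = 0.045722·4.6334 + 0.004655·24.9421 = 0.3280  (Ford)
  w_1 = 0.045722·1.6576 + 0.004655·15.0283 = 0.1457  (Disney)
  w_2 = 0.045722·2.3208 + 0.004655·10.0978 = 0.1531  (Lockheed)
  w_3 = 0.045722·1.5023 + 0.004655·9.0021 = 0.1106  (Raytheon)
  w_4 = 0.045722·0.2995 + 0.004655·9.7775 = 0.0592  (Xerox)
  w_5 = 0.045722·1.9862 + 0.004655·14.8336 = 0.1599  (Unilever)
  w_6 = 0.045722·0.6576 + 0.004655·2.8904 = 0.0435  (Starbucks)
Σw_i=1.0000  μᵀw=0.1610
σ²=wᵀΣw=λ₁·μ_p+λ₂ = 0.045722·0.161 + 0.004655 = 0.012016 ≈ 0.0120

0.1531


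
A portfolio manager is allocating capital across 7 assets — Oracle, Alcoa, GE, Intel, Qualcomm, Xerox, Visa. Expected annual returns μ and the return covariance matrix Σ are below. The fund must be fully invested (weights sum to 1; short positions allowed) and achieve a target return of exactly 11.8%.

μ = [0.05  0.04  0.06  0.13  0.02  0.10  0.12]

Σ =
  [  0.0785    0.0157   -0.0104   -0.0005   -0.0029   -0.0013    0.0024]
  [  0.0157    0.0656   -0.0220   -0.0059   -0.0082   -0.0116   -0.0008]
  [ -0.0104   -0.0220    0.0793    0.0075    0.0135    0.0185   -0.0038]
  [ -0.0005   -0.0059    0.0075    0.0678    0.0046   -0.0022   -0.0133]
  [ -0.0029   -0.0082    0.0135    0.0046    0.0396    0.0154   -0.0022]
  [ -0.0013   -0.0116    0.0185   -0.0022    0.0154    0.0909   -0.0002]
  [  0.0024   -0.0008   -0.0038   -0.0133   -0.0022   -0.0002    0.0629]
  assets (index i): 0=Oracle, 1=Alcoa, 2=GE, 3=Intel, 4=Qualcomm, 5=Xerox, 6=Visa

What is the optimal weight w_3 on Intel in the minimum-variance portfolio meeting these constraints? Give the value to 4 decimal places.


0.3751

u=Σ⁻¹μ = [0.4538  1.2123  0.7759  2.4702  -0.0846  1.1830  2.4759]
v=Σ⁻¹𝟙 = [10.3070  23.6078  14.1865  18.2606  21.9976  8.0360  21.3184]
a=μᵀu=0.852578  b=𝟙ᵀu=8.486482  c=𝟙ᵀv=117.713830  D=ac−b²=28.339866
λ₁=(c·0.118−b)/D = (117.713830·0.118−8.486482)/28.339866 = 0.190677
λ₂=(a−b·0.118)/D = (0.852578−8.486482·0.118)/28.339866 = -0.005251
w* = 0.190677·u + -0.005251·v:
  w_0 = 0.190677·0.4538 + -0.005251·10.3070 = 0.0324  (Oracle)
  w_1 = 0.190677·1.2123 + -0.005251·23.6078 = 0.1072  (Alcoa)
  w_2 = 0.190677·0.7759 + -0.005251·14.1865 = 0.0734  (GE)
  w_3 = 0.190677·2.4702 + -0.005251·18.2606 = 0.3751  (Intel)
  w_4 = 0.190677·-0.0846 + -0.005251·21.9976 = -0.1317  (Qualcomm)
  w_5 = 0.190677·1.1830 + -0.005251·8.0360 = 0.1834  (Xerox)
  w_6 = 0.190677·2.4759 + -0.005251·21.3184 = 0.3601  (Visa)
Σw_i=1.0000  μᵀw=0.1180
σ²=wᵀΣw=λ₁·μ_p+λ₂ = 0.190677·0.118 + -0.005251 = 0.017248 ≈ 0.0172


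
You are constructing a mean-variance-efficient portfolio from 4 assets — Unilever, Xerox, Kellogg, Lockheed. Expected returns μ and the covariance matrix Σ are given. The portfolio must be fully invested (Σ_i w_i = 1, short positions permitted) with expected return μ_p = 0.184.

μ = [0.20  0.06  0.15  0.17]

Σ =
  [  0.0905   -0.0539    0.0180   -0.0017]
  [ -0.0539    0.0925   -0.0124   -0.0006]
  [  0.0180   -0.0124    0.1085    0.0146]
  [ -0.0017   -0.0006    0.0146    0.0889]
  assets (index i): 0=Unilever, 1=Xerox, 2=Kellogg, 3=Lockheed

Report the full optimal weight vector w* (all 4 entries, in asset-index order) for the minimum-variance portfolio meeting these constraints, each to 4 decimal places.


x=Σ⁻¹μ = [3.8892  3.0387  0.8329  1.8704]
y=Σ⁻¹𝟙 = [25.9712  26.8888  6.5202  10.8559]
a=μᵀx=1.403053  b=𝟙ᵀx=9.631111  c=𝟙ᵀy=70.236156  D=ac−b²=5.786732
λ₁=(c·0.184−b)/D = (70.236156·0.184−9.631111)/5.786732 = 0.568947
λ₂=(a−b·0.184)/D = (1.403053−9.631111·0.184)/5.786732 = -0.063779
w* = 0.568947·x + -0.063779·y:
  w_0 = 0.568947·3.8892 + -0.063779·25.9712 = 0.5563  (Unilever)
  w_1 = 0.568947·3.0387 + -0.063779·26.8888 = 0.0139  (Xerox)
  w_2 = 0.568947·0.8329 + -0.063779·6.5202 = 0.0580  (Kellogg)
  w_3 = 0.568947·1.8704 + -0.063779·10.8559 = 0.3718  (Lockheed)
Σw_i=1.0000  μᵀw=0.1840
σ²=wᵀΣw=λ₁·μ_p+λ₂ = 0.568947·0.184 + -0.063779 = 0.040907 ≈ 0.0409

0.5563  0.0139  0.0580  0.3718


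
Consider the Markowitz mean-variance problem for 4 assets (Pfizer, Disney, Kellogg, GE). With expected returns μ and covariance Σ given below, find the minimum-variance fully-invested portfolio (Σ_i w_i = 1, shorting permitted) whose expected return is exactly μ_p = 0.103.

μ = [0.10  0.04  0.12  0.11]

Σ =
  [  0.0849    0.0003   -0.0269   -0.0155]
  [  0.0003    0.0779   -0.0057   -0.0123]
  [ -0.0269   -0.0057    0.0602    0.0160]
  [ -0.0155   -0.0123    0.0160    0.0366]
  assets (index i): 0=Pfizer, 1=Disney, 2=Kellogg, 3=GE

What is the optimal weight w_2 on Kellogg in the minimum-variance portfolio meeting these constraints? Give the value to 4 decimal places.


0.2607

p=Σ⁻¹μ = [2.5442  1.2229  2.3213  3.4791]
q=Σ⁻¹𝟙 = [24.5484  19.8333  19.9840  35.6477]
a=μᵀp=0.964595  b=𝟙ᵀp=9.567499  c=𝟙ᵀq=100.013368  D=ac−b²=4.935407
λ₁=(c·0.103−b)/D = (100.013368·0.103−9.567499)/4.935407 = 0.148697
λ₂=(a−b·0.103)/D = (0.964595−9.567499·0.103)/4.935407 = -0.004226
w* = 0.148697·p + -0.004226·q:
  w_0 = 0.148697·2.5442 + -0.004226·24.5484 = 0.2746  (Pfizer)
  w_1 = 0.148697·1.2229 + -0.004226·19.8333 = 0.0980  (Disney)
  w_2 = 0.148697·2.3213 + -0.004226·19.9840 = 0.2607  (Kellogg)
  w_3 = 0.148697·3.4791 + -0.004226·35.6477 = 0.3667  (GE)
Σw_i=1.0000  μᵀw=0.1030
σ²=wᵀΣw=λ₁·μ_p+λ₂ = 0.148697·0.103 + -0.004226 = 0.011090 ≈ 0.0111


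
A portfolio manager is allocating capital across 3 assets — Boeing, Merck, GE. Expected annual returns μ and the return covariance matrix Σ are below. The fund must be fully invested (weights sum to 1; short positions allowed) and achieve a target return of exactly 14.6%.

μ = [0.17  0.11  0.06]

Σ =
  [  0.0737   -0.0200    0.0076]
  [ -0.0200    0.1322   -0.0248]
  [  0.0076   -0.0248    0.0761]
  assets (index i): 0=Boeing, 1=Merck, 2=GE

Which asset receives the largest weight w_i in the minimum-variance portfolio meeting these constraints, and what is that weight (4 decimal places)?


Boeing (0.6567)

g=Σ⁻¹μ = [2.5870  1.4090  0.9893]
h=Σ⁻¹𝟙 = [15.4302  12.8609  15.7908]
a=μᵀg=0.654140  b=𝟙ᵀg=4.985294  c=𝟙ᵀh=44.082011  D=ac−b²=3.982630
λ₁=(c·0.146−b)/D = (44.082011·0.146−4.985294)/3.982630 = 0.364252
λ₂=(a−b·0.146)/D = (0.654140−4.985294·0.146)/3.982630 = -0.018509
w* = 0.364252·g + -0.018509·h:
  w_0 = 0.364252·2.5870 + -0.018509·15.4302 = 0.6567  (Boeing)
  w_1 = 0.364252·1.4090 + -0.018509·12.8609 = 0.2752  (Merck)
  w_2 = 0.364252·0.9893 + -0.018509·15.7908 = 0.0681  (GE)
Σw_i=1.0000  μᵀw=0.1460
σ²=wᵀΣw=λ₁·μ_p+λ₂ = 0.364252·0.146 + -0.018509 = 0.034672 ≈ 0.0347


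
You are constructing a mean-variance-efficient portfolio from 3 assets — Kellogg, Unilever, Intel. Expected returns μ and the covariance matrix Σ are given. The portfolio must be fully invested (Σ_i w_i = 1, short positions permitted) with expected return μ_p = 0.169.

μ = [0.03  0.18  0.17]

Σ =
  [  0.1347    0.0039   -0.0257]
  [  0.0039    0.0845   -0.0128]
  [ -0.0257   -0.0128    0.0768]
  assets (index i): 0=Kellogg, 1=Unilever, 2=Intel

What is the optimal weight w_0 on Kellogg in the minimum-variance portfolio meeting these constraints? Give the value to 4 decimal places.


0.0405

u=Σ⁻¹μ = [0.6967  2.5326  2.8688]
v=Σ⁻¹𝟙 = [10.6272  14.2138  18.9460]
a=μᵀu=0.964462  b=𝟙ᵀu=6.098116  c=𝟙ᵀv=43.786948  D=ac−b²=5.043826
λ₁=(c·0.169−b)/D = (43.786948·0.169−6.098116)/5.043826 = 0.258113
λ₂=(a−b·0.169)/D = (0.964462−6.098116·0.169)/5.043826 = -0.013109
w* = 0.258113·u + -0.013109·v:
  w_0 = 0.258113·0.6967 + -0.013109·10.6272 = 0.0405  (Kellogg)
  w_1 = 0.258113·2.5326 + -0.013109·14.2138 = 0.4674  (Unilever)
  w_2 = 0.258113·2.8688 + -0.013109·18.9460 = 0.4921  (Intel)
Σw_i=1.0000  μᵀw=0.1690
σ²=wᵀΣw=λ₁·μ_p+λ₂ = 0.258113·0.169 + -0.013109 = 0.030512 ≈ 0.0305


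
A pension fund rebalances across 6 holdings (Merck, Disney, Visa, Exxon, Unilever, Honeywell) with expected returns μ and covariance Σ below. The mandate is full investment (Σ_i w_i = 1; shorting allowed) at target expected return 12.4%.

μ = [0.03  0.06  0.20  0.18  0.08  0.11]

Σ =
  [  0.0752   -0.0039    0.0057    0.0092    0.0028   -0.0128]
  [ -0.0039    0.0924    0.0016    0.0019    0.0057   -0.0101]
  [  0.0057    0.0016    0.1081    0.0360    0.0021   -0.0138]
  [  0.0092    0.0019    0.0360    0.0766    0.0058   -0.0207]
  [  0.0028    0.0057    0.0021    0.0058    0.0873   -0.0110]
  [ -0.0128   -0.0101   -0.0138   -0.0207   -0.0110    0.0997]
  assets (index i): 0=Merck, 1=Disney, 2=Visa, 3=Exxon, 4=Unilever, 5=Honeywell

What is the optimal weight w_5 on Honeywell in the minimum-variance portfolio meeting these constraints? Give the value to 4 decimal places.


0.2552

g=Σ⁻¹μ = [0.3759  0.7549  1.3478  2.1106  0.9288  1.9553]
h=Σ⁻¹𝟙 = [14.5921  12.3179  6.3698  11.9384  11.4761  17.7779]
a=μᵀg=0.995432  b=𝟙ᵀg=7.473350  c=𝟙ᵀh=74.472122  D=ac−b²=18.280938
λ₁=(c·0.124−b)/D = (74.472122·0.124−7.473350)/18.280938 = 0.096340
λ₂=(a−b·0.124)/D = (0.995432−7.473350·0.124)/18.280938 = 0.003760
w* = 0.096340·g + 0.003760·h:
  w_0 = 0.096340·0.3759 + 0.003760·14.5921 = 0.0911  (Merck)
  w_1 = 0.096340·0.7549 + 0.003760·12.3179 = 0.1190  (Disney)
  w_2 = 0.096340·1.3478 + 0.003760·6.3698 = 0.1538  (Visa)
  w_3 = 0.096340·2.1106 + 0.003760·11.9384 = 0.2482  (Exxon)
  w_4 = 0.096340·0.9288 + 0.003760·11.4761 = 0.1326  (Unilever)
  w_5 = 0.096340·1.9553 + 0.003760·17.7779 = 0.2552  (Honeywell)
Σw_i=1.0000  μᵀw=0.1240
σ²=wᵀΣw=λ₁·μ_p+λ₂ = 0.096340·0.124 + 0.003760 = 0.015706 ≈ 0.0157


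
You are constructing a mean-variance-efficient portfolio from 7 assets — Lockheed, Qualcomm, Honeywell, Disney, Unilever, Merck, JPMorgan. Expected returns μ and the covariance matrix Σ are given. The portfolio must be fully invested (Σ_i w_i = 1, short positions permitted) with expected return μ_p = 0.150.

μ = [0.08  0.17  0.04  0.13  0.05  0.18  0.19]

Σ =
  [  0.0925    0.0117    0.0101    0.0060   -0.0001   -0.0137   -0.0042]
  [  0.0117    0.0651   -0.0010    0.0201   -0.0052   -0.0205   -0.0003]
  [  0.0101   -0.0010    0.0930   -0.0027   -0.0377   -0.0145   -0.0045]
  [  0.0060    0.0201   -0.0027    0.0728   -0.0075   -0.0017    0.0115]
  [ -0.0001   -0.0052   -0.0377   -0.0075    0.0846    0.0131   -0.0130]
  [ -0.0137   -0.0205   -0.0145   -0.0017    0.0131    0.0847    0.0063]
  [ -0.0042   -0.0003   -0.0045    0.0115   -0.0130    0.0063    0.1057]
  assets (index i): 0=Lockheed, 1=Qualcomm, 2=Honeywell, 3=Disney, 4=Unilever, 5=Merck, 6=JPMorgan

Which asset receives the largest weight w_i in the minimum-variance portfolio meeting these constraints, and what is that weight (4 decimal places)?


Qualcomm (0.3066)

p=Σ⁻¹μ = [0.7551  3.3093  1.5067  0.7896  1.3527  2.9786  1.8040]
q=Σ⁻¹𝟙 = [8.4441  18.5586  22.9734  9.7301  23.1649  17.3478  11.5834]
a=μᵀp=1.732459  b=𝟙ᵀp=12.496042  c=𝟙ᵀq=111.802430  D=ac−b²=37.542104
λ₁=(c·0.150−b)/D = (111.802430·0.150−12.496042)/37.542104 = 0.113854
λ₂=(a−b·0.150)/D = (1.732459−12.496042·0.150)/37.542104 = -0.003781
w* = 0.113854·p + -0.003781·q:
  w_0 = 0.113854·0.7551 + -0.003781·8.4441 = 0.0540  (Lockheed)
  w_1 = 0.113854·3.3093 + -0.003781·18.5586 = 0.3066  (Qualcomm)
  w_2 = 0.113854·1.5067 + -0.003781·22.9734 = 0.0847  (Honeywell)
  w_3 = 0.113854·0.7896 + -0.003781·9.7301 = 0.0531  (Disney)
  w_4 = 0.113854·1.3527 + -0.003781·23.1649 = 0.0664  (Unilever)
  w_5 = 0.113854·2.9786 + -0.003781·17.3478 = 0.2735  (Merck)
  w_6 = 0.113854·1.8040 + -0.003781·11.5834 = 0.1616  (JPMorgan)
Σw_i=1.0000  μᵀw=0.1500
σ²=wᵀΣw=λ₁·μ_p+λ₂ = 0.113854·0.150 + -0.003781 = 0.013297 ≈ 0.0133


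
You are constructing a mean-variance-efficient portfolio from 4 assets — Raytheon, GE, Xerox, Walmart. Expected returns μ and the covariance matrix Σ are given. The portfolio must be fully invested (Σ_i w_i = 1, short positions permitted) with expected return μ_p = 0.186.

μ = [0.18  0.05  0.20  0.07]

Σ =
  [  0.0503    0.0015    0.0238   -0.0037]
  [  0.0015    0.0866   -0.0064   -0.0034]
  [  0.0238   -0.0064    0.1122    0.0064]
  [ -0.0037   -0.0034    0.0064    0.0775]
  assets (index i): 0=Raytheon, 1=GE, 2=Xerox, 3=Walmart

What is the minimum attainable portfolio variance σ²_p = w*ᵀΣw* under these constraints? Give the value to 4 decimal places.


g=Σ⁻¹μ = [3.1101  0.6438  1.1031  0.9889]
h=Σ⁻¹𝟙 = [18.1973  12.1437  4.9527  13.8958]
a=μᵀg=0.881858  b=𝟙ᵀg=5.845943  c=𝟙ᵀh=49.189485  D=ac−b²=9.203102
λ₁=(c·0.186−b)/D = (49.189485·0.186−5.845943)/9.203102 = 0.358933
λ₂=(a−b·0.186)/D = (0.881858−5.845943·0.186)/9.203102 = -0.022328
w* = 0.358933·g + -0.022328·h:
  w_0 = 0.358933·3.1101 + -0.022328·18.1973 = 0.7100  (Raytheon)
  w_1 = 0.358933·0.6438 + -0.022328·12.1437 = -0.0400  (GE)
  w_2 = 0.358933·1.1031 + -0.022328·4.9527 = 0.2854  (Xerox)
  w_3 = 0.358933·0.9889 + -0.022328·13.8958 = 0.0447  (Walmart)
Σw_i=1.0000  μᵀw=0.1860
σ²=wᵀΣw=λ₁·μ_p+λ₂ = 0.358933·0.186 + -0.022328 = 0.044434 ≈ 0.0444

0.0444


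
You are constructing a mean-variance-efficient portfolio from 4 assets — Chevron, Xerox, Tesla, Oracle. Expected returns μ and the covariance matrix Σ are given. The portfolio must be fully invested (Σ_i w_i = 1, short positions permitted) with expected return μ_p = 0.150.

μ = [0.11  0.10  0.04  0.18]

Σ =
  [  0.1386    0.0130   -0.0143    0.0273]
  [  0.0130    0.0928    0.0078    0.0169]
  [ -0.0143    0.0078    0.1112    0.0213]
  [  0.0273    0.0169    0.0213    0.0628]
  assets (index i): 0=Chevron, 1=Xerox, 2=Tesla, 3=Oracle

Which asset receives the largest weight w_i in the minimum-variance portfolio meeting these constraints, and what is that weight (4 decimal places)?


Oracle (0.6482)

u=Σ⁻¹μ = [0.1932  0.5759  -0.1701  2.6850]
v=Σ⁻¹𝟙 = [5.4990  7.7551  7.4474  8.9202]
a=μᵀu=0.555331  b=𝟙ᵀu=3.283926  c=𝟙ᵀv=29.621625  D=ac−b²=5.665645
λ₁=(c·0.150−b)/D = (29.621625·0.150−3.283926)/5.665645 = 0.204622
λ₂=(a−b·0.150)/D = (0.555331−3.283926·0.150)/5.665645 = 0.011074
w* = 0.204622·u + 0.011074·v:
  w_0 = 0.204622·0.1932 + 0.011074·5.4990 = 0.1004  (Chevron)
  w_1 = 0.204622·0.5759 + 0.011074·7.7551 = 0.2037  (Xerox)
  w_2 = 0.204622·-0.1701 + 0.011074·7.4474 = 0.0477  (Tesla)
  w_3 = 0.204622·2.6850 + 0.011074·8.9202 = 0.6482  (Oracle)
Σw_i=1.0000  μᵀw=0.1500
σ²=wᵀΣw=λ₁·μ_p+λ₂ = 0.204622·0.150 + 0.011074 = 0.041768 ≈ 0.0418


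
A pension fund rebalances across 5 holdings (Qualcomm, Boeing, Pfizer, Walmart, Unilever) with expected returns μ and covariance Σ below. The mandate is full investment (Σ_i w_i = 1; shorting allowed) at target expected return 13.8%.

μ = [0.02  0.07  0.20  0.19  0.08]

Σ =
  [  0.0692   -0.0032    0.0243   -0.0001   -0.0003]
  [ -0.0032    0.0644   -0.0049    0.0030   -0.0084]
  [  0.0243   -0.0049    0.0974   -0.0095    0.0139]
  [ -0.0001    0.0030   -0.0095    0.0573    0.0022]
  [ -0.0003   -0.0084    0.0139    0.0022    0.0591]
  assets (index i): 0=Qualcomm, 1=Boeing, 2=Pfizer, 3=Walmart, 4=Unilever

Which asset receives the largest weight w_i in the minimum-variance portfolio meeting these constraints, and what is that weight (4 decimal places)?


Walmart (0.3517)

g=Σ⁻¹μ = [-0.5193  1.1852  2.4828  3.6338  0.8002]
h=Σ⁻¹𝟙 = [12.8722  18.1685  7.1712  17.0500  17.2468]
a=μᵀg=1.323582  b=𝟙ᵀg=7.582728  c=𝟙ᵀh=72.508788  D=ac−b²=38.473592
λ₁=(c·0.138−b)/D = (72.508788·0.138−7.582728)/38.473592 = 0.062991
λ₂=(a−b·0.138)/D = (1.323582−7.582728·0.138)/38.473592 = 0.007204
w* = 0.062991·g + 0.007204·h:
  w_0 = 0.062991·-0.5193 + 0.007204·12.8722 = 0.0600  (Qualcomm)
  w_1 = 0.062991·1.1852 + 0.007204·18.1685 = 0.2055  (Boeing)
  w_2 = 0.062991·2.4828 + 0.007204·7.1712 = 0.2081  (Pfizer)
  w_3 = 0.062991·3.6338 + 0.007204·17.0500 = 0.3517  (Walmart)
  w_4 = 0.062991·0.8002 + 0.007204·17.2468 = 0.1747  (Unilever)
Σw_i=1.0000  μᵀw=0.1380
σ²=wᵀΣw=λ₁·μ_p+λ₂ = 0.062991·0.138 + 0.007204 = 0.015897 ≈ 0.0159


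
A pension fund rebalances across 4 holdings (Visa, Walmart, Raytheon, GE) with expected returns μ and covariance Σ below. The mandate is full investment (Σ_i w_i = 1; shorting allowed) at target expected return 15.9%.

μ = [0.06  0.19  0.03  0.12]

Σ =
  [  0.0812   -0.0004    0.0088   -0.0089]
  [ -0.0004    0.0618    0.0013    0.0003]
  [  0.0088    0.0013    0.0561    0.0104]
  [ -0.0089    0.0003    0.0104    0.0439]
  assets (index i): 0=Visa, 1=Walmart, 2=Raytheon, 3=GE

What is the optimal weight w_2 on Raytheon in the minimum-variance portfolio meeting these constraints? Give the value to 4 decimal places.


p=Σ⁻¹μ = [1.1120  3.0727  -0.2672  3.0012]
q=Σ⁻¹𝟙 = [13.6947  15.9261  11.0772  22.8224]
a=μᵀp=1.002658  b=𝟙ᵀp=6.918636  c=𝟙ᵀq=63.520335  D=ac−b²=15.821675
λ₁=(c·0.159−b)/D = (63.520335·0.159−6.918636)/15.821675 = 0.201059
λ₂=(a−b·0.159)/D = (1.002658−6.918636·0.159)/15.821675 = -0.006156
w* = 0.201059·p + -0.006156·q:
  w_0 = 0.201059·1.1120 + -0.006156·13.6947 = 0.1393  (Visa)
  w_1 = 0.201059·3.0727 + -0.006156·15.9261 = 0.5197  (Walmart)
  w_2 = 0.201059·-0.2672 + -0.006156·11.0772 = -0.1219  (Raytheon)
  w_3 = 0.201059·3.0012 + -0.006156·22.8224 = 0.4629  (GE)
Σw_i=1.0000  μᵀw=0.1590
σ²=wᵀΣw=λ₁·μ_p+λ₂ = 0.201059·0.159 + -0.006156 = 0.025812 ≈ 0.0258

-0.1219
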